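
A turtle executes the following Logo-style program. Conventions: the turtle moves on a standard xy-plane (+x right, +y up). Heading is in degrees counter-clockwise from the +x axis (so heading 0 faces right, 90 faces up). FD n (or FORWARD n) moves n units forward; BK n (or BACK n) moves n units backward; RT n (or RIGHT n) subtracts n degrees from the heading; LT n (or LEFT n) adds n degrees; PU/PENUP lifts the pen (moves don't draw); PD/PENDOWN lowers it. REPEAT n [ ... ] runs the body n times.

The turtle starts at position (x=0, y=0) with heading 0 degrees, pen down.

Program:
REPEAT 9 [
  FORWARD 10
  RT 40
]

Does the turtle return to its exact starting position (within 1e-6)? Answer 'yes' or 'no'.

Executing turtle program step by step:
Start: pos=(0,0), heading=0, pen down
REPEAT 9 [
  -- iteration 1/9 --
  FD 10: (0,0) -> (10,0) [heading=0, draw]
  RT 40: heading 0 -> 320
  -- iteration 2/9 --
  FD 10: (10,0) -> (17.66,-6.428) [heading=320, draw]
  RT 40: heading 320 -> 280
  -- iteration 3/9 --
  FD 10: (17.66,-6.428) -> (19.397,-16.276) [heading=280, draw]
  RT 40: heading 280 -> 240
  -- iteration 4/9 --
  FD 10: (19.397,-16.276) -> (14.397,-24.936) [heading=240, draw]
  RT 40: heading 240 -> 200
  -- iteration 5/9 --
  FD 10: (14.397,-24.936) -> (5,-28.356) [heading=200, draw]
  RT 40: heading 200 -> 160
  -- iteration 6/9 --
  FD 10: (5,-28.356) -> (-4.397,-24.936) [heading=160, draw]
  RT 40: heading 160 -> 120
  -- iteration 7/9 --
  FD 10: (-4.397,-24.936) -> (-9.397,-16.276) [heading=120, draw]
  RT 40: heading 120 -> 80
  -- iteration 8/9 --
  FD 10: (-9.397,-16.276) -> (-7.66,-6.428) [heading=80, draw]
  RT 40: heading 80 -> 40
  -- iteration 9/9 --
  FD 10: (-7.66,-6.428) -> (0,0) [heading=40, draw]
  RT 40: heading 40 -> 0
]
Final: pos=(0,0), heading=0, 9 segment(s) drawn

Start position: (0, 0)
Final position: (0, 0)
Distance = 0; < 1e-6 -> CLOSED

Answer: yes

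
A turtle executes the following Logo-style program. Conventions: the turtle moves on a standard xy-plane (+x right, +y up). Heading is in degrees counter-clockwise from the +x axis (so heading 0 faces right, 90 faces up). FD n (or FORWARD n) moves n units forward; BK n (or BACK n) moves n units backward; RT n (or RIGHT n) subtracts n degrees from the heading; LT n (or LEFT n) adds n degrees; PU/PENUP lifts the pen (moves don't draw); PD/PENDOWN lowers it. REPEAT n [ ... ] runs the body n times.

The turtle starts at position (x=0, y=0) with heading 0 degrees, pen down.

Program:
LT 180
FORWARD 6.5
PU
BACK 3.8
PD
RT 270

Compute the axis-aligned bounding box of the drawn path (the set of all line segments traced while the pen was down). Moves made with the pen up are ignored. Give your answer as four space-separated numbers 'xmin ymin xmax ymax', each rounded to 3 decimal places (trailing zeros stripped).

Executing turtle program step by step:
Start: pos=(0,0), heading=0, pen down
LT 180: heading 0 -> 180
FD 6.5: (0,0) -> (-6.5,0) [heading=180, draw]
PU: pen up
BK 3.8: (-6.5,0) -> (-2.7,0) [heading=180, move]
PD: pen down
RT 270: heading 180 -> 270
Final: pos=(-2.7,0), heading=270, 1 segment(s) drawn

Segment endpoints: x in {-6.5, 0}, y in {0, 0}
xmin=-6.5, ymin=0, xmax=0, ymax=0

Answer: -6.5 0 0 0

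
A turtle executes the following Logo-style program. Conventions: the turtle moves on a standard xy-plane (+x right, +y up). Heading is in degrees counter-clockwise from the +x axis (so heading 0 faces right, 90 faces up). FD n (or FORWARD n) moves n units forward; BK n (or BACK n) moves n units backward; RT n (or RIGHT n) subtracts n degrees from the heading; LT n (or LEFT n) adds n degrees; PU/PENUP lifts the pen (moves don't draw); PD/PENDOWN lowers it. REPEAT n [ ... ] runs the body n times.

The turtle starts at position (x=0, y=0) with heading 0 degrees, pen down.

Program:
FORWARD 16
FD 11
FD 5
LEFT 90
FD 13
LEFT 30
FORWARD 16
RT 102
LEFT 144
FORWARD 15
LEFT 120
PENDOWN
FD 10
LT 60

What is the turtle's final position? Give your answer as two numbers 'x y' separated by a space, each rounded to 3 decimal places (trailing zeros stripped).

Executing turtle program step by step:
Start: pos=(0,0), heading=0, pen down
FD 16: (0,0) -> (16,0) [heading=0, draw]
FD 11: (16,0) -> (27,0) [heading=0, draw]
FD 5: (27,0) -> (32,0) [heading=0, draw]
LT 90: heading 0 -> 90
FD 13: (32,0) -> (32,13) [heading=90, draw]
LT 30: heading 90 -> 120
FD 16: (32,13) -> (24,26.856) [heading=120, draw]
RT 102: heading 120 -> 18
LT 144: heading 18 -> 162
FD 15: (24,26.856) -> (9.734,31.492) [heading=162, draw]
LT 120: heading 162 -> 282
PD: pen down
FD 10: (9.734,31.492) -> (11.813,21.71) [heading=282, draw]
LT 60: heading 282 -> 342
Final: pos=(11.813,21.71), heading=342, 7 segment(s) drawn

Answer: 11.813 21.71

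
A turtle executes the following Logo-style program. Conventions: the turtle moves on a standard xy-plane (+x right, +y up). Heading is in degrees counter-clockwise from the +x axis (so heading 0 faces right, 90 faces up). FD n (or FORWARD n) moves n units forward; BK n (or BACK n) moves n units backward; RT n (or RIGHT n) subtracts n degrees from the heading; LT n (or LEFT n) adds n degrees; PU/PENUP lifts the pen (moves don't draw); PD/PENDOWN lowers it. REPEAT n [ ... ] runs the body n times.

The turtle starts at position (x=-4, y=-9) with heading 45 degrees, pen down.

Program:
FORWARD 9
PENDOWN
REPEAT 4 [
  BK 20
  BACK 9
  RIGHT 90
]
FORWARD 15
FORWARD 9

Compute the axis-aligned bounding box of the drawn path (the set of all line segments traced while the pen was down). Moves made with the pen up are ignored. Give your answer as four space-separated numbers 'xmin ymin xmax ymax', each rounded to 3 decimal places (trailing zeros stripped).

Executing turtle program step by step:
Start: pos=(-4,-9), heading=45, pen down
FD 9: (-4,-9) -> (2.364,-2.636) [heading=45, draw]
PD: pen down
REPEAT 4 [
  -- iteration 1/4 --
  BK 20: (2.364,-2.636) -> (-11.778,-16.778) [heading=45, draw]
  BK 9: (-11.778,-16.778) -> (-18.142,-23.142) [heading=45, draw]
  RT 90: heading 45 -> 315
  -- iteration 2/4 --
  BK 20: (-18.142,-23.142) -> (-32.284,-9) [heading=315, draw]
  BK 9: (-32.284,-9) -> (-38.648,-2.636) [heading=315, draw]
  RT 90: heading 315 -> 225
  -- iteration 3/4 --
  BK 20: (-38.648,-2.636) -> (-24.506,11.506) [heading=225, draw]
  BK 9: (-24.506,11.506) -> (-18.142,17.87) [heading=225, draw]
  RT 90: heading 225 -> 135
  -- iteration 4/4 --
  BK 20: (-18.142,17.87) -> (-4,3.728) [heading=135, draw]
  BK 9: (-4,3.728) -> (2.364,-2.636) [heading=135, draw]
  RT 90: heading 135 -> 45
]
FD 15: (2.364,-2.636) -> (12.971,7.971) [heading=45, draw]
FD 9: (12.971,7.971) -> (19.335,14.335) [heading=45, draw]
Final: pos=(19.335,14.335), heading=45, 11 segment(s) drawn

Segment endpoints: x in {-38.648, -32.284, -24.506, -18.142, -11.778, -4, -4, 2.364, 2.364, 12.971, 19.335}, y in {-23.142, -16.778, -9, -9, -2.636, -2.636, -2.636, 3.728, 7.971, 11.506, 14.335, 17.87}
xmin=-38.648, ymin=-23.142, xmax=19.335, ymax=17.87

Answer: -38.648 -23.142 19.335 17.87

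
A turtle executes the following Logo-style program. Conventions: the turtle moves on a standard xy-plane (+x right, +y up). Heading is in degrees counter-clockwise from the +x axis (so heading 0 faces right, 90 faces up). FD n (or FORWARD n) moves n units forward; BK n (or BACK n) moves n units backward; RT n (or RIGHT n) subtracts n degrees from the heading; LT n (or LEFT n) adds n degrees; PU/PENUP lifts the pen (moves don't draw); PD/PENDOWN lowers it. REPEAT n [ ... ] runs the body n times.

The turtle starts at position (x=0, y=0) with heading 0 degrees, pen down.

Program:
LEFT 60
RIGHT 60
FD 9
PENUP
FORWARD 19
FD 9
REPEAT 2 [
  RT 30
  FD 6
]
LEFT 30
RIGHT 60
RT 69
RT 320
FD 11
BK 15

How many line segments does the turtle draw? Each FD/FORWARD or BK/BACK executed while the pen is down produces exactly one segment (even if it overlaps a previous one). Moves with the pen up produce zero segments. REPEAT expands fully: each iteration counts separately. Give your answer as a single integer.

Executing turtle program step by step:
Start: pos=(0,0), heading=0, pen down
LT 60: heading 0 -> 60
RT 60: heading 60 -> 0
FD 9: (0,0) -> (9,0) [heading=0, draw]
PU: pen up
FD 19: (9,0) -> (28,0) [heading=0, move]
FD 9: (28,0) -> (37,0) [heading=0, move]
REPEAT 2 [
  -- iteration 1/2 --
  RT 30: heading 0 -> 330
  FD 6: (37,0) -> (42.196,-3) [heading=330, move]
  -- iteration 2/2 --
  RT 30: heading 330 -> 300
  FD 6: (42.196,-3) -> (45.196,-8.196) [heading=300, move]
]
LT 30: heading 300 -> 330
RT 60: heading 330 -> 270
RT 69: heading 270 -> 201
RT 320: heading 201 -> 241
FD 11: (45.196,-8.196) -> (39.863,-17.817) [heading=241, move]
BK 15: (39.863,-17.817) -> (47.135,-4.698) [heading=241, move]
Final: pos=(47.135,-4.698), heading=241, 1 segment(s) drawn
Segments drawn: 1

Answer: 1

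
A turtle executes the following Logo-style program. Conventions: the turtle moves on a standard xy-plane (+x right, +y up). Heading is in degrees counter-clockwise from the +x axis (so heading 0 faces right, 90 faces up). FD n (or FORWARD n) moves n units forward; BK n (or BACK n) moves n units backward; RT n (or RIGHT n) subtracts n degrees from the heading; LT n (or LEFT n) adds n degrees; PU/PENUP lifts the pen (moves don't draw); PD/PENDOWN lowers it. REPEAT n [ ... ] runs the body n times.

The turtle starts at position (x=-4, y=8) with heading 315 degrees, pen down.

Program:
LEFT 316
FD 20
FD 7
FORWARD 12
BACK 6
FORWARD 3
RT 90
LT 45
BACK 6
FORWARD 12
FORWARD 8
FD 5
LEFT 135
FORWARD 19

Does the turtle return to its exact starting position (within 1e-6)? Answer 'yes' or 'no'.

Executing turtle program step by step:
Start: pos=(-4,8), heading=315, pen down
LT 316: heading 315 -> 271
FD 20: (-4,8) -> (-3.651,-11.997) [heading=271, draw]
FD 7: (-3.651,-11.997) -> (-3.529,-18.996) [heading=271, draw]
FD 12: (-3.529,-18.996) -> (-3.319,-30.994) [heading=271, draw]
BK 6: (-3.319,-30.994) -> (-3.424,-24.995) [heading=271, draw]
FD 3: (-3.424,-24.995) -> (-3.372,-27.995) [heading=271, draw]
RT 90: heading 271 -> 181
LT 45: heading 181 -> 226
BK 6: (-3.372,-27.995) -> (0.796,-23.678) [heading=226, draw]
FD 12: (0.796,-23.678) -> (-7.54,-32.311) [heading=226, draw]
FD 8: (-7.54,-32.311) -> (-13.097,-38.065) [heading=226, draw]
FD 5: (-13.097,-38.065) -> (-16.57,-41.662) [heading=226, draw]
LT 135: heading 226 -> 1
FD 19: (-16.57,-41.662) -> (2.427,-41.33) [heading=1, draw]
Final: pos=(2.427,-41.33), heading=1, 10 segment(s) drawn

Start position: (-4, 8)
Final position: (2.427, -41.33)
Distance = 49.747; >= 1e-6 -> NOT closed

Answer: no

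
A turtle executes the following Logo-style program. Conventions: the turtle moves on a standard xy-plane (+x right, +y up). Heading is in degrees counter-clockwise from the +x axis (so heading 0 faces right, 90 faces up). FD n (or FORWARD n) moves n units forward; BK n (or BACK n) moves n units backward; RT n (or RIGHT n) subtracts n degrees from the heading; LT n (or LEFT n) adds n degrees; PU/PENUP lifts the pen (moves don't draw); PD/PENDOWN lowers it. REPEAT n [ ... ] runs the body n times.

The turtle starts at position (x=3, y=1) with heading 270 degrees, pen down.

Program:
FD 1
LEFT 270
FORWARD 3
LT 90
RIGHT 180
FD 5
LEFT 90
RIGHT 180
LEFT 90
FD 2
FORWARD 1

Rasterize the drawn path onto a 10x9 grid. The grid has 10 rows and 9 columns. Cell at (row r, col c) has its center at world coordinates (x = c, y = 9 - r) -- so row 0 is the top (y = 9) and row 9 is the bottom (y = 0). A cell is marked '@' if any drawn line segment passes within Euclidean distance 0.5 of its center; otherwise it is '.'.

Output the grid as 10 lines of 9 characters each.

Segment 0: (3,1) -> (3,0)
Segment 1: (3,0) -> (0,0)
Segment 2: (0,0) -> (0,5)
Segment 3: (0,5) -> (0,7)
Segment 4: (0,7) -> (0,8)

Answer: .........
@........
@........
@........
@........
@........
@........
@........
@..@.....
@@@@.....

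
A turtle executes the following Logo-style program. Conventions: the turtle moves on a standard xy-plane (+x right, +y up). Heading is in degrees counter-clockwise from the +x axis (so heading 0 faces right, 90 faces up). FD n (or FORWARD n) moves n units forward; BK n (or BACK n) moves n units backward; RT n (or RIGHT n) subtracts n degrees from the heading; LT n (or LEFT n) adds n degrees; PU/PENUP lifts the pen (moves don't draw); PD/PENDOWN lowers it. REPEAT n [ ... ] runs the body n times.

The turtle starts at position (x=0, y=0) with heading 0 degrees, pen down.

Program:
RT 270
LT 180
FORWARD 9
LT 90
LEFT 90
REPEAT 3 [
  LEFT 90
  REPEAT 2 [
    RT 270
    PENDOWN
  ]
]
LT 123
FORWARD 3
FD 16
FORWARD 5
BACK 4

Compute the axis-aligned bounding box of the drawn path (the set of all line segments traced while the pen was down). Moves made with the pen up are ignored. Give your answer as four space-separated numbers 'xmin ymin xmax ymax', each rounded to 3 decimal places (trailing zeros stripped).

Answer: 0 -29.128 13.071 0

Derivation:
Executing turtle program step by step:
Start: pos=(0,0), heading=0, pen down
RT 270: heading 0 -> 90
LT 180: heading 90 -> 270
FD 9: (0,0) -> (0,-9) [heading=270, draw]
LT 90: heading 270 -> 0
LT 90: heading 0 -> 90
REPEAT 3 [
  -- iteration 1/3 --
  LT 90: heading 90 -> 180
  REPEAT 2 [
    -- iteration 1/2 --
    RT 270: heading 180 -> 270
    PD: pen down
    -- iteration 2/2 --
    RT 270: heading 270 -> 0
    PD: pen down
  ]
  -- iteration 2/3 --
  LT 90: heading 0 -> 90
  REPEAT 2 [
    -- iteration 1/2 --
    RT 270: heading 90 -> 180
    PD: pen down
    -- iteration 2/2 --
    RT 270: heading 180 -> 270
    PD: pen down
  ]
  -- iteration 3/3 --
  LT 90: heading 270 -> 0
  REPEAT 2 [
    -- iteration 1/2 --
    RT 270: heading 0 -> 90
    PD: pen down
    -- iteration 2/2 --
    RT 270: heading 90 -> 180
    PD: pen down
  ]
]
LT 123: heading 180 -> 303
FD 3: (0,-9) -> (1.634,-11.516) [heading=303, draw]
FD 16: (1.634,-11.516) -> (10.348,-24.935) [heading=303, draw]
FD 5: (10.348,-24.935) -> (13.071,-29.128) [heading=303, draw]
BK 4: (13.071,-29.128) -> (10.893,-25.773) [heading=303, draw]
Final: pos=(10.893,-25.773), heading=303, 5 segment(s) drawn

Segment endpoints: x in {0, 0, 1.634, 10.348, 10.893, 13.071}, y in {-29.128, -25.773, -24.935, -11.516, -9, 0}
xmin=0, ymin=-29.128, xmax=13.071, ymax=0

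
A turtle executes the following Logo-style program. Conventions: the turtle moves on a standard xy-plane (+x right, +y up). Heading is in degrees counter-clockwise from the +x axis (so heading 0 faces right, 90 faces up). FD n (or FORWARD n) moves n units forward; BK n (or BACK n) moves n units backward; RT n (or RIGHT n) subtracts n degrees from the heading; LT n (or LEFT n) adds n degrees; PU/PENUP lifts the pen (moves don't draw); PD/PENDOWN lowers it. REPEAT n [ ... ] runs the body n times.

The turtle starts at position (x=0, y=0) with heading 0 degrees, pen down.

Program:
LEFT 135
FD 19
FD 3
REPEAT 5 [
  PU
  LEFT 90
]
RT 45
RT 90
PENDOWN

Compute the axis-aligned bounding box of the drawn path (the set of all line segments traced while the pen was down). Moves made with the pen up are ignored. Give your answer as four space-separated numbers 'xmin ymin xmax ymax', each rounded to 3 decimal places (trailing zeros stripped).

Answer: -15.556 0 0 15.556

Derivation:
Executing turtle program step by step:
Start: pos=(0,0), heading=0, pen down
LT 135: heading 0 -> 135
FD 19: (0,0) -> (-13.435,13.435) [heading=135, draw]
FD 3: (-13.435,13.435) -> (-15.556,15.556) [heading=135, draw]
REPEAT 5 [
  -- iteration 1/5 --
  PU: pen up
  LT 90: heading 135 -> 225
  -- iteration 2/5 --
  PU: pen up
  LT 90: heading 225 -> 315
  -- iteration 3/5 --
  PU: pen up
  LT 90: heading 315 -> 45
  -- iteration 4/5 --
  PU: pen up
  LT 90: heading 45 -> 135
  -- iteration 5/5 --
  PU: pen up
  LT 90: heading 135 -> 225
]
RT 45: heading 225 -> 180
RT 90: heading 180 -> 90
PD: pen down
Final: pos=(-15.556,15.556), heading=90, 2 segment(s) drawn

Segment endpoints: x in {-15.556, -13.435, 0}, y in {0, 13.435, 15.556}
xmin=-15.556, ymin=0, xmax=0, ymax=15.556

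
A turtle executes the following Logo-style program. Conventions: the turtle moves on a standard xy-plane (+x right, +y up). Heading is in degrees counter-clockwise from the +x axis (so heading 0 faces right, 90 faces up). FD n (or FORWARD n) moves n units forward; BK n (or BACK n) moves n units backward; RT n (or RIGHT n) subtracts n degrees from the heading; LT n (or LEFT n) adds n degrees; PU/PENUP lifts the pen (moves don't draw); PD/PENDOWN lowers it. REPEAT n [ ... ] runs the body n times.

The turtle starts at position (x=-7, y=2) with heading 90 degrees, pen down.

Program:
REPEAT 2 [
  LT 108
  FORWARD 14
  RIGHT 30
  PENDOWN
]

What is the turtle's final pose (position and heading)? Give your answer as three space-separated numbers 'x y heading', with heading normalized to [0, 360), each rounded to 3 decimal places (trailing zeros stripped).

Executing turtle program step by step:
Start: pos=(-7,2), heading=90, pen down
REPEAT 2 [
  -- iteration 1/2 --
  LT 108: heading 90 -> 198
  FD 14: (-7,2) -> (-20.315,-2.326) [heading=198, draw]
  RT 30: heading 198 -> 168
  PD: pen down
  -- iteration 2/2 --
  LT 108: heading 168 -> 276
  FD 14: (-20.315,-2.326) -> (-18.851,-16.25) [heading=276, draw]
  RT 30: heading 276 -> 246
  PD: pen down
]
Final: pos=(-18.851,-16.25), heading=246, 2 segment(s) drawn

Answer: -18.851 -16.25 246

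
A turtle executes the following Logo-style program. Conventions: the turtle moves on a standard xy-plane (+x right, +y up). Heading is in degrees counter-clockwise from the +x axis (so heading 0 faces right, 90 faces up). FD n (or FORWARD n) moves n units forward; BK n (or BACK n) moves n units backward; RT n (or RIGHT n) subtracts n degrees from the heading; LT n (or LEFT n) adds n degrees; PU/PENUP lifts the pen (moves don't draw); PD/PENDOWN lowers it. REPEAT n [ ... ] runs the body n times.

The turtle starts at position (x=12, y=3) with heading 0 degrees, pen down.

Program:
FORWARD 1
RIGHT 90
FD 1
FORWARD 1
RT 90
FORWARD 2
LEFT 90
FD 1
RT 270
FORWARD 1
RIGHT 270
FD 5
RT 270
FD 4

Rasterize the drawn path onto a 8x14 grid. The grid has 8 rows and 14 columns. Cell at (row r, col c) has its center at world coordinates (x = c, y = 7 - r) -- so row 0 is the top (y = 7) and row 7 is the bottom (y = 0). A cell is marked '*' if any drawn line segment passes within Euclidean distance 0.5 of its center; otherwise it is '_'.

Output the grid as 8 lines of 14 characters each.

Segment 0: (12,3) -> (13,3)
Segment 1: (13,3) -> (13,2)
Segment 2: (13,2) -> (13,1)
Segment 3: (13,1) -> (11,1)
Segment 4: (11,1) -> (11,-0)
Segment 5: (11,-0) -> (12,0)
Segment 6: (12,0) -> (12,5)
Segment 7: (12,5) -> (8,5)

Answer: ______________
______________
________*****_
____________*_
____________**
____________**
___________***
___________**_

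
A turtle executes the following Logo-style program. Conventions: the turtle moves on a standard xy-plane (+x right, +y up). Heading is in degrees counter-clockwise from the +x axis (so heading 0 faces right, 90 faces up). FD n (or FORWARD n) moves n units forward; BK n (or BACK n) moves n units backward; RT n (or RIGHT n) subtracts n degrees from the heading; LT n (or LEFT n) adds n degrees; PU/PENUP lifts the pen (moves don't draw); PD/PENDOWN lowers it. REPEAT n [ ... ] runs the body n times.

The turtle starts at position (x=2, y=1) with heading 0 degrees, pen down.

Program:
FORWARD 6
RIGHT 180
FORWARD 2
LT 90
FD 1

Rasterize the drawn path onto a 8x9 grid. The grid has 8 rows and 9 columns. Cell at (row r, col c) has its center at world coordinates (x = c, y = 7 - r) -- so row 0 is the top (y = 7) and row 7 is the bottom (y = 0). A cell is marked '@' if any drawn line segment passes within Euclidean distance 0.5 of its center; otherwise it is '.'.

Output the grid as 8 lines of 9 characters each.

Answer: .........
.........
.........
.........
.........
.........
..@@@@@@@
......@..

Derivation:
Segment 0: (2,1) -> (8,1)
Segment 1: (8,1) -> (6,1)
Segment 2: (6,1) -> (6,-0)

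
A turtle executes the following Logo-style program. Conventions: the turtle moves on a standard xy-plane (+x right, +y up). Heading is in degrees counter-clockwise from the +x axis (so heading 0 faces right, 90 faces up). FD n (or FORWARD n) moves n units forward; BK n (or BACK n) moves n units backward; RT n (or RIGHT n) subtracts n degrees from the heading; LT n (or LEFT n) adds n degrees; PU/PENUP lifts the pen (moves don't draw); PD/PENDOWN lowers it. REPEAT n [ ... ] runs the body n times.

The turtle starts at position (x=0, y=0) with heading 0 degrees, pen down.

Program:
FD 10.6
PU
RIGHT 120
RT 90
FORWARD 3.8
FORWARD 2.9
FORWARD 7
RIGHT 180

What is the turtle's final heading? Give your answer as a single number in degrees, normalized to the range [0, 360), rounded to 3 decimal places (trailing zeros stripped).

Answer: 330

Derivation:
Executing turtle program step by step:
Start: pos=(0,0), heading=0, pen down
FD 10.6: (0,0) -> (10.6,0) [heading=0, draw]
PU: pen up
RT 120: heading 0 -> 240
RT 90: heading 240 -> 150
FD 3.8: (10.6,0) -> (7.309,1.9) [heading=150, move]
FD 2.9: (7.309,1.9) -> (4.798,3.35) [heading=150, move]
FD 7: (4.798,3.35) -> (-1.265,6.85) [heading=150, move]
RT 180: heading 150 -> 330
Final: pos=(-1.265,6.85), heading=330, 1 segment(s) drawn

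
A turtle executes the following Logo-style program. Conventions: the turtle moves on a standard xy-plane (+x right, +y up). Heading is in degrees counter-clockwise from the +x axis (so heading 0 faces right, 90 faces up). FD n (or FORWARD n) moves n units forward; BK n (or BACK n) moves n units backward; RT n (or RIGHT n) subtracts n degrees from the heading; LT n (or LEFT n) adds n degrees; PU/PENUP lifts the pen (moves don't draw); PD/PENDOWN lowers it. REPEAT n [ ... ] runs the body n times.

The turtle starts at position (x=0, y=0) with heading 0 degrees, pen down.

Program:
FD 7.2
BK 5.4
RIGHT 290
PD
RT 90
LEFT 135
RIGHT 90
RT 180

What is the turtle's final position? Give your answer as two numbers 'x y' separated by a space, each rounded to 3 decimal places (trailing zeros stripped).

Answer: 1.8 0

Derivation:
Executing turtle program step by step:
Start: pos=(0,0), heading=0, pen down
FD 7.2: (0,0) -> (7.2,0) [heading=0, draw]
BK 5.4: (7.2,0) -> (1.8,0) [heading=0, draw]
RT 290: heading 0 -> 70
PD: pen down
RT 90: heading 70 -> 340
LT 135: heading 340 -> 115
RT 90: heading 115 -> 25
RT 180: heading 25 -> 205
Final: pos=(1.8,0), heading=205, 2 segment(s) drawn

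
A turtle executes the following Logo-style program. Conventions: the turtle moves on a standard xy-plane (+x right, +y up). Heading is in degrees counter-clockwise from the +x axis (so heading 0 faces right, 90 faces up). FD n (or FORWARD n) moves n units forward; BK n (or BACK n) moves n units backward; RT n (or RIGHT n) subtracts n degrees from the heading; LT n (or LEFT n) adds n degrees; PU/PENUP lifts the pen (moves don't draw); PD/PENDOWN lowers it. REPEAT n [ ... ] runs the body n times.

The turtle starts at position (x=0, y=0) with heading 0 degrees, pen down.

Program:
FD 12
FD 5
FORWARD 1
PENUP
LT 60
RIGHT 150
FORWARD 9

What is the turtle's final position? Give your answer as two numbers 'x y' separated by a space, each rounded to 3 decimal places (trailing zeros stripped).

Executing turtle program step by step:
Start: pos=(0,0), heading=0, pen down
FD 12: (0,0) -> (12,0) [heading=0, draw]
FD 5: (12,0) -> (17,0) [heading=0, draw]
FD 1: (17,0) -> (18,0) [heading=0, draw]
PU: pen up
LT 60: heading 0 -> 60
RT 150: heading 60 -> 270
FD 9: (18,0) -> (18,-9) [heading=270, move]
Final: pos=(18,-9), heading=270, 3 segment(s) drawn

Answer: 18 -9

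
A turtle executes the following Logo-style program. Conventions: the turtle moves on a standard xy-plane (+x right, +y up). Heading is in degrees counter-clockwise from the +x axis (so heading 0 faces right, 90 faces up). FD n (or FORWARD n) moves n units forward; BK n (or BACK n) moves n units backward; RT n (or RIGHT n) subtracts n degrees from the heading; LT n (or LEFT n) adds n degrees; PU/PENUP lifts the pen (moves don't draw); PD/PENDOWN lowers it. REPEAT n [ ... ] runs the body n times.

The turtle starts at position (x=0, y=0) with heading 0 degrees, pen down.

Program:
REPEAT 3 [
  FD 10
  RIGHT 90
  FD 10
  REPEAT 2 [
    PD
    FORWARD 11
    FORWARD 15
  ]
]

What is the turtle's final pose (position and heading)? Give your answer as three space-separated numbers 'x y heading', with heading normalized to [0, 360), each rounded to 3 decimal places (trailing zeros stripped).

Executing turtle program step by step:
Start: pos=(0,0), heading=0, pen down
REPEAT 3 [
  -- iteration 1/3 --
  FD 10: (0,0) -> (10,0) [heading=0, draw]
  RT 90: heading 0 -> 270
  FD 10: (10,0) -> (10,-10) [heading=270, draw]
  REPEAT 2 [
    -- iteration 1/2 --
    PD: pen down
    FD 11: (10,-10) -> (10,-21) [heading=270, draw]
    FD 15: (10,-21) -> (10,-36) [heading=270, draw]
    -- iteration 2/2 --
    PD: pen down
    FD 11: (10,-36) -> (10,-47) [heading=270, draw]
    FD 15: (10,-47) -> (10,-62) [heading=270, draw]
  ]
  -- iteration 2/3 --
  FD 10: (10,-62) -> (10,-72) [heading=270, draw]
  RT 90: heading 270 -> 180
  FD 10: (10,-72) -> (0,-72) [heading=180, draw]
  REPEAT 2 [
    -- iteration 1/2 --
    PD: pen down
    FD 11: (0,-72) -> (-11,-72) [heading=180, draw]
    FD 15: (-11,-72) -> (-26,-72) [heading=180, draw]
    -- iteration 2/2 --
    PD: pen down
    FD 11: (-26,-72) -> (-37,-72) [heading=180, draw]
    FD 15: (-37,-72) -> (-52,-72) [heading=180, draw]
  ]
  -- iteration 3/3 --
  FD 10: (-52,-72) -> (-62,-72) [heading=180, draw]
  RT 90: heading 180 -> 90
  FD 10: (-62,-72) -> (-62,-62) [heading=90, draw]
  REPEAT 2 [
    -- iteration 1/2 --
    PD: pen down
    FD 11: (-62,-62) -> (-62,-51) [heading=90, draw]
    FD 15: (-62,-51) -> (-62,-36) [heading=90, draw]
    -- iteration 2/2 --
    PD: pen down
    FD 11: (-62,-36) -> (-62,-25) [heading=90, draw]
    FD 15: (-62,-25) -> (-62,-10) [heading=90, draw]
  ]
]
Final: pos=(-62,-10), heading=90, 18 segment(s) drawn

Answer: -62 -10 90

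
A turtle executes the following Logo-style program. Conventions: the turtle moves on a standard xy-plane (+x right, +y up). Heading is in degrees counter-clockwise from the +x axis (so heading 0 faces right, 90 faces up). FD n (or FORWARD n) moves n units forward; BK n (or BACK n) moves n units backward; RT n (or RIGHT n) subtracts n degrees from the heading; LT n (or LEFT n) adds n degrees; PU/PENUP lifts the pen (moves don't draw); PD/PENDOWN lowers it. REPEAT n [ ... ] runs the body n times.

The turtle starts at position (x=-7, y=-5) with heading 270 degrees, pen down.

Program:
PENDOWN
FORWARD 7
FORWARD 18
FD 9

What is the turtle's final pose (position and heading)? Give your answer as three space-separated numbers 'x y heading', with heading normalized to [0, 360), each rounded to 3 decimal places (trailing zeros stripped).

Answer: -7 -39 270

Derivation:
Executing turtle program step by step:
Start: pos=(-7,-5), heading=270, pen down
PD: pen down
FD 7: (-7,-5) -> (-7,-12) [heading=270, draw]
FD 18: (-7,-12) -> (-7,-30) [heading=270, draw]
FD 9: (-7,-30) -> (-7,-39) [heading=270, draw]
Final: pos=(-7,-39), heading=270, 3 segment(s) drawn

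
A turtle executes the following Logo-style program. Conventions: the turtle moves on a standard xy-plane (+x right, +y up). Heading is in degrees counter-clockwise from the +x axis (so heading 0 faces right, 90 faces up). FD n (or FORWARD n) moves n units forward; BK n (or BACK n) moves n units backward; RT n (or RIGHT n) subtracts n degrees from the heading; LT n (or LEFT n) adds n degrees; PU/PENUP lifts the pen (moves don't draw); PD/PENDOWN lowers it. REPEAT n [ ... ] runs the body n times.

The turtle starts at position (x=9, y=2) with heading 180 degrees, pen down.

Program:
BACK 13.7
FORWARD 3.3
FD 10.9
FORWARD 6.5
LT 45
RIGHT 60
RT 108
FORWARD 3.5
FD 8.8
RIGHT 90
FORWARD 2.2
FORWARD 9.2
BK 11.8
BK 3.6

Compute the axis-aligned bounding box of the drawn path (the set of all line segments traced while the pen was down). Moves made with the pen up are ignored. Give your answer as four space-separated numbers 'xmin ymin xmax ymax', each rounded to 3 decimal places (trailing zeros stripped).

Answer: 2 2 22.7 14.494

Derivation:
Executing turtle program step by step:
Start: pos=(9,2), heading=180, pen down
BK 13.7: (9,2) -> (22.7,2) [heading=180, draw]
FD 3.3: (22.7,2) -> (19.4,2) [heading=180, draw]
FD 10.9: (19.4,2) -> (8.5,2) [heading=180, draw]
FD 6.5: (8.5,2) -> (2,2) [heading=180, draw]
LT 45: heading 180 -> 225
RT 60: heading 225 -> 165
RT 108: heading 165 -> 57
FD 3.5: (2,2) -> (3.906,4.935) [heading=57, draw]
FD 8.8: (3.906,4.935) -> (8.699,12.316) [heading=57, draw]
RT 90: heading 57 -> 327
FD 2.2: (8.699,12.316) -> (10.544,11.117) [heading=327, draw]
FD 9.2: (10.544,11.117) -> (18.26,6.107) [heading=327, draw]
BK 11.8: (18.26,6.107) -> (8.364,12.534) [heading=327, draw]
BK 3.6: (8.364,12.534) -> (5.344,14.494) [heading=327, draw]
Final: pos=(5.344,14.494), heading=327, 10 segment(s) drawn

Segment endpoints: x in {2, 3.906, 5.344, 8.364, 8.5, 8.699, 9, 10.544, 18.26, 19.4, 22.7}, y in {2, 2, 2, 2, 4.935, 6.107, 11.117, 12.316, 12.534, 14.494}
xmin=2, ymin=2, xmax=22.7, ymax=14.494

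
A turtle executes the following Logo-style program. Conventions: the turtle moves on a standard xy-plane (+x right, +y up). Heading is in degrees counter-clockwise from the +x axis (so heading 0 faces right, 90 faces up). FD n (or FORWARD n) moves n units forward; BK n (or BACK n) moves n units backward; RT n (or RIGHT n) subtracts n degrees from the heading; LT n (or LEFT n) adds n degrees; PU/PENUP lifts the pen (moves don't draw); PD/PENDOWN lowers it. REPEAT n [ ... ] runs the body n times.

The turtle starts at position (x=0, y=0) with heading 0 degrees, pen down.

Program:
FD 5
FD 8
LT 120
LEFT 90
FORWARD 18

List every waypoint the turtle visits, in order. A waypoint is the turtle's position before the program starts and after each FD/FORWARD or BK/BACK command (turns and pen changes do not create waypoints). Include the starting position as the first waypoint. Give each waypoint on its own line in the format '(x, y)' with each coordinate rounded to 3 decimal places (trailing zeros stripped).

Answer: (0, 0)
(5, 0)
(13, 0)
(-2.588, -9)

Derivation:
Executing turtle program step by step:
Start: pos=(0,0), heading=0, pen down
FD 5: (0,0) -> (5,0) [heading=0, draw]
FD 8: (5,0) -> (13,0) [heading=0, draw]
LT 120: heading 0 -> 120
LT 90: heading 120 -> 210
FD 18: (13,0) -> (-2.588,-9) [heading=210, draw]
Final: pos=(-2.588,-9), heading=210, 3 segment(s) drawn
Waypoints (4 total):
(0, 0)
(5, 0)
(13, 0)
(-2.588, -9)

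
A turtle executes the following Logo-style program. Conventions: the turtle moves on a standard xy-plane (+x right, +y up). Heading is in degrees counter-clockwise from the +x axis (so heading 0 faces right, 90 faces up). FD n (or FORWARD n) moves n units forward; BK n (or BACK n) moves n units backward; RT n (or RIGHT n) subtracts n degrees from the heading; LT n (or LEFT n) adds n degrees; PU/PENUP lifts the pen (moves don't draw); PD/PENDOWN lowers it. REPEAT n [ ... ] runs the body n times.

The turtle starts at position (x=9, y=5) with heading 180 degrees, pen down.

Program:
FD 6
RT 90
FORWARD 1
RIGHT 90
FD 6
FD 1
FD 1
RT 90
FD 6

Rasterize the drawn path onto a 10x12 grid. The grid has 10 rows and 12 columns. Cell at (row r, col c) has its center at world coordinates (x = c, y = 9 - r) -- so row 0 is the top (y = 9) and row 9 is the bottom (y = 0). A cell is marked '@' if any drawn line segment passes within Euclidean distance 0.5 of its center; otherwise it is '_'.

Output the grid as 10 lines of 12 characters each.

Segment 0: (9,5) -> (3,5)
Segment 1: (3,5) -> (3,6)
Segment 2: (3,6) -> (9,6)
Segment 3: (9,6) -> (10,6)
Segment 4: (10,6) -> (11,6)
Segment 5: (11,6) -> (11,0)

Answer: ____________
____________
____________
___@@@@@@@@@
___@@@@@@@_@
___________@
___________@
___________@
___________@
___________@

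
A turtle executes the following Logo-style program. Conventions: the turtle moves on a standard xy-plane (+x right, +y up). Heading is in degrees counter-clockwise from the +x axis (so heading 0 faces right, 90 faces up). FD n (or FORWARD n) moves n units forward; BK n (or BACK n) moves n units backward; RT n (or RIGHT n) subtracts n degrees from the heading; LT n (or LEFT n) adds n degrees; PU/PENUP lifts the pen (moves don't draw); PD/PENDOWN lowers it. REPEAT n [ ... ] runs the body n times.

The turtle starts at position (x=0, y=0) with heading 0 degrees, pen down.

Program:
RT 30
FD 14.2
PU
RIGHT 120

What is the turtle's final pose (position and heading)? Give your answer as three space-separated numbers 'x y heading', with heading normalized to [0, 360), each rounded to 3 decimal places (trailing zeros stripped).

Executing turtle program step by step:
Start: pos=(0,0), heading=0, pen down
RT 30: heading 0 -> 330
FD 14.2: (0,0) -> (12.298,-7.1) [heading=330, draw]
PU: pen up
RT 120: heading 330 -> 210
Final: pos=(12.298,-7.1), heading=210, 1 segment(s) drawn

Answer: 12.298 -7.1 210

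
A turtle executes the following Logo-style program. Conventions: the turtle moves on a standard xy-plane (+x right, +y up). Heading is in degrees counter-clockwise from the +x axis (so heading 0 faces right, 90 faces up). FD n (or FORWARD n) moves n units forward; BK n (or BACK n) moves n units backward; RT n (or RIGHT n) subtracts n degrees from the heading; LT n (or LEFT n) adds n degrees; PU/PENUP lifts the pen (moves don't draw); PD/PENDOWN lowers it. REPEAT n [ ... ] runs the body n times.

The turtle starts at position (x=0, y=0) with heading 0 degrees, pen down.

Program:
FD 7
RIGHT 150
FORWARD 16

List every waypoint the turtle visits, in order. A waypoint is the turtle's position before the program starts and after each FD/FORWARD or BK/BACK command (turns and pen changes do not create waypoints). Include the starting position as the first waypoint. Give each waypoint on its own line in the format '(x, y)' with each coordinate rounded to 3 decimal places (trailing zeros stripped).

Answer: (0, 0)
(7, 0)
(-6.856, -8)

Derivation:
Executing turtle program step by step:
Start: pos=(0,0), heading=0, pen down
FD 7: (0,0) -> (7,0) [heading=0, draw]
RT 150: heading 0 -> 210
FD 16: (7,0) -> (-6.856,-8) [heading=210, draw]
Final: pos=(-6.856,-8), heading=210, 2 segment(s) drawn
Waypoints (3 total):
(0, 0)
(7, 0)
(-6.856, -8)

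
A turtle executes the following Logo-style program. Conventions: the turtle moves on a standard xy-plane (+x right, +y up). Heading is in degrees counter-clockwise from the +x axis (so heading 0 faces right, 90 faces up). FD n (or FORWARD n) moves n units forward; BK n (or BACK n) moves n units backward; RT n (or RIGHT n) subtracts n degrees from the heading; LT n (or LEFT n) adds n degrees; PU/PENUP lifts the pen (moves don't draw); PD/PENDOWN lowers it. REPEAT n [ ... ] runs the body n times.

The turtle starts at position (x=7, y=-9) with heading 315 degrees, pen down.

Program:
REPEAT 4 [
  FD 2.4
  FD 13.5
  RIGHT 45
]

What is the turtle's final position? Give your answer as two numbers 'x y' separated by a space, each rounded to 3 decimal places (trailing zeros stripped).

Executing turtle program step by step:
Start: pos=(7,-9), heading=315, pen down
REPEAT 4 [
  -- iteration 1/4 --
  FD 2.4: (7,-9) -> (8.697,-10.697) [heading=315, draw]
  FD 13.5: (8.697,-10.697) -> (18.243,-20.243) [heading=315, draw]
  RT 45: heading 315 -> 270
  -- iteration 2/4 --
  FD 2.4: (18.243,-20.243) -> (18.243,-22.643) [heading=270, draw]
  FD 13.5: (18.243,-22.643) -> (18.243,-36.143) [heading=270, draw]
  RT 45: heading 270 -> 225
  -- iteration 3/4 --
  FD 2.4: (18.243,-36.143) -> (16.546,-37.84) [heading=225, draw]
  FD 13.5: (16.546,-37.84) -> (7,-47.386) [heading=225, draw]
  RT 45: heading 225 -> 180
  -- iteration 4/4 --
  FD 2.4: (7,-47.386) -> (4.6,-47.386) [heading=180, draw]
  FD 13.5: (4.6,-47.386) -> (-8.9,-47.386) [heading=180, draw]
  RT 45: heading 180 -> 135
]
Final: pos=(-8.9,-47.386), heading=135, 8 segment(s) drawn

Answer: -8.9 -47.386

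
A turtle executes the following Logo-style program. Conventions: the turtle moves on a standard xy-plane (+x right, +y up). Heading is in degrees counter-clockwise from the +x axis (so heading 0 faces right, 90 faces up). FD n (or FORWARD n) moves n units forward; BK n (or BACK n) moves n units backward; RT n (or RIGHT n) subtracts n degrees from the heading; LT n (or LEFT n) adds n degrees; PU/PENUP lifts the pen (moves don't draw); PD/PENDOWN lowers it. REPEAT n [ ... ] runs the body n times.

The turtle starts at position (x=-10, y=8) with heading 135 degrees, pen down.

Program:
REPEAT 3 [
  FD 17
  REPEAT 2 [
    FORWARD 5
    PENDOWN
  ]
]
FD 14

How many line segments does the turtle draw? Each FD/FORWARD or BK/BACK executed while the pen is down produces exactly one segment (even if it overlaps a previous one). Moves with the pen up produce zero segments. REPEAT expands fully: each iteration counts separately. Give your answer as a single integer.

Executing turtle program step by step:
Start: pos=(-10,8), heading=135, pen down
REPEAT 3 [
  -- iteration 1/3 --
  FD 17: (-10,8) -> (-22.021,20.021) [heading=135, draw]
  REPEAT 2 [
    -- iteration 1/2 --
    FD 5: (-22.021,20.021) -> (-25.556,23.556) [heading=135, draw]
    PD: pen down
    -- iteration 2/2 --
    FD 5: (-25.556,23.556) -> (-29.092,27.092) [heading=135, draw]
    PD: pen down
  ]
  -- iteration 2/3 --
  FD 17: (-29.092,27.092) -> (-41.113,39.113) [heading=135, draw]
  REPEAT 2 [
    -- iteration 1/2 --
    FD 5: (-41.113,39.113) -> (-44.648,42.648) [heading=135, draw]
    PD: pen down
    -- iteration 2/2 --
    FD 5: (-44.648,42.648) -> (-48.184,46.184) [heading=135, draw]
    PD: pen down
  ]
  -- iteration 3/3 --
  FD 17: (-48.184,46.184) -> (-60.205,58.205) [heading=135, draw]
  REPEAT 2 [
    -- iteration 1/2 --
    FD 5: (-60.205,58.205) -> (-63.74,61.74) [heading=135, draw]
    PD: pen down
    -- iteration 2/2 --
    FD 5: (-63.74,61.74) -> (-67.276,65.276) [heading=135, draw]
    PD: pen down
  ]
]
FD 14: (-67.276,65.276) -> (-77.175,75.175) [heading=135, draw]
Final: pos=(-77.175,75.175), heading=135, 10 segment(s) drawn
Segments drawn: 10

Answer: 10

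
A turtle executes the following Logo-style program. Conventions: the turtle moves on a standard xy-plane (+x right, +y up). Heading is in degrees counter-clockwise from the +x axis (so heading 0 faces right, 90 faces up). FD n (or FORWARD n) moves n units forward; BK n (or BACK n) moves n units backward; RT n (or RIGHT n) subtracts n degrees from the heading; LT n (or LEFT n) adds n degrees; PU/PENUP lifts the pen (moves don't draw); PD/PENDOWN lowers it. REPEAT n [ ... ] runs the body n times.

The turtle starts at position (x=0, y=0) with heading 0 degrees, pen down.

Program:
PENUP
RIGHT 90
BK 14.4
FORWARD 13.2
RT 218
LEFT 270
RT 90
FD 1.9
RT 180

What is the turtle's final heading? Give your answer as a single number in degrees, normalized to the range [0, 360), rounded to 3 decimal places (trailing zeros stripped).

Executing turtle program step by step:
Start: pos=(0,0), heading=0, pen down
PU: pen up
RT 90: heading 0 -> 270
BK 14.4: (0,0) -> (0,14.4) [heading=270, move]
FD 13.2: (0,14.4) -> (0,1.2) [heading=270, move]
RT 218: heading 270 -> 52
LT 270: heading 52 -> 322
RT 90: heading 322 -> 232
FD 1.9: (0,1.2) -> (-1.17,-0.297) [heading=232, move]
RT 180: heading 232 -> 52
Final: pos=(-1.17,-0.297), heading=52, 0 segment(s) drawn

Answer: 52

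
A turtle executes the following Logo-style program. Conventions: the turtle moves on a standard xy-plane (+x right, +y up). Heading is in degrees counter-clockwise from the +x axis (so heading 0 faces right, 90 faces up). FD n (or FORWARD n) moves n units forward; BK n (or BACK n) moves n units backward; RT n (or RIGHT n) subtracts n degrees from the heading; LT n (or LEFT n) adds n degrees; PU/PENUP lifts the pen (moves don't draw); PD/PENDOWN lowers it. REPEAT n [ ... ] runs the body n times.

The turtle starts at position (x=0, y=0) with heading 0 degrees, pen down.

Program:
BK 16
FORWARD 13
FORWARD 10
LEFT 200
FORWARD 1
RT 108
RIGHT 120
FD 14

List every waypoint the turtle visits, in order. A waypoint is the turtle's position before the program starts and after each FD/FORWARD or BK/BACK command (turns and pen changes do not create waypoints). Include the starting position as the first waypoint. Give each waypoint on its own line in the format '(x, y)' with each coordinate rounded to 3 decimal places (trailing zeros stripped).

Answer: (0, 0)
(-16, 0)
(-3, 0)
(7, 0)
(6.06, -0.342)
(18.422, -6.915)

Derivation:
Executing turtle program step by step:
Start: pos=(0,0), heading=0, pen down
BK 16: (0,0) -> (-16,0) [heading=0, draw]
FD 13: (-16,0) -> (-3,0) [heading=0, draw]
FD 10: (-3,0) -> (7,0) [heading=0, draw]
LT 200: heading 0 -> 200
FD 1: (7,0) -> (6.06,-0.342) [heading=200, draw]
RT 108: heading 200 -> 92
RT 120: heading 92 -> 332
FD 14: (6.06,-0.342) -> (18.422,-6.915) [heading=332, draw]
Final: pos=(18.422,-6.915), heading=332, 5 segment(s) drawn
Waypoints (6 total):
(0, 0)
(-16, 0)
(-3, 0)
(7, 0)
(6.06, -0.342)
(18.422, -6.915)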